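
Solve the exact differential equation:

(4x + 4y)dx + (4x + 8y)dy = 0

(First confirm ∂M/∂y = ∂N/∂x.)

Verify exactness: ∂M/∂y = ∂N/∂x ✓
Find F(x,y) such that ∂F/∂x = M, ∂F/∂y = N
Solution: 2x² + 4xy + 4y² = C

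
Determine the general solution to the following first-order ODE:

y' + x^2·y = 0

Using integrating factor method:

General solution: y = Ce^(-x^3/3)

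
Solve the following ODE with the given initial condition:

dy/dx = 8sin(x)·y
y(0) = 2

General solution: y = Ce^(-8cos(x))
Applying IC y(0) = 2:
Particular solution: y = 2e^(8(1-cos(x)))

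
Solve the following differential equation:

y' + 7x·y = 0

Using integrating factor method:

General solution: y = Ce^(-7x^2/2)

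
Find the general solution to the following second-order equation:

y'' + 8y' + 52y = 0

Characteristic equation: r² + 8r + 52 = 0
Roots: r = -4 ± 6i (complex conjugates)
General solution: y = e^(-4x)(C₁cos(6x) + C₂sin(6x))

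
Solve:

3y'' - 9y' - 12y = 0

Characteristic equation: 3r² - 9r - 12 = 0
Divide by 3: r² - 3r - 4 = 0
Roots: r = 4, -1 (distinct real)
General solution: y = C₁e^(4x) + C₂e^(-x)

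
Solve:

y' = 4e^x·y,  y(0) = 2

General solution: y = Ce^(4e^x)
Applying IC y(0) = 2:
Particular solution: y = 2e^(4(e^x - 1))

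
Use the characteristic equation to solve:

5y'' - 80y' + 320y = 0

Characteristic equation: 5r² - 80r + 320 = 0
Divide by 5: r² - 16r + 64 = 0
Factored: (r - 8)² = 0
Repeated root: r = 8
General solution: y = (C₁ + C₂x)e^(8x)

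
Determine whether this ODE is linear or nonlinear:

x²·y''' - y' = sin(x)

Linear (y and its derivatives appear to the first power only, no products of y terms)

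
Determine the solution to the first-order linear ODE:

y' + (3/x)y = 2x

Using integrating factor method:

General solution: y = (2/5)x^2 + Cx^(-3)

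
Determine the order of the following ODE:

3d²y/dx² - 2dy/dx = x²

The order is 2 (highest derivative is of order 2).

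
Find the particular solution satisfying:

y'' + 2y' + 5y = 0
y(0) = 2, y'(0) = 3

General solution: y = e^(-x)(C₁cos(2x) + C₂sin(2x))
Complex roots r = -1 ± 2i
Applying ICs: C₁ = 2, C₂ = 5/2
Particular solution: y = e^(-x)(2cos(2x) + (5/2)sin(2x))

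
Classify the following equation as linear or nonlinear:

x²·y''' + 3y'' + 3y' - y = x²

Linear (y and its derivatives appear to the first power only, no products of y terms)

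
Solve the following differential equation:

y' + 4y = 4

Using integrating factor method:

General solution: y = 1 + Ce^(-4x)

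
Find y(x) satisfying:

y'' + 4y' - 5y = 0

Characteristic equation: r² + 4r - 5 = 0
Roots: r = 1, -5 (distinct real)
General solution: y = C₁e^x + C₂e^(-5x)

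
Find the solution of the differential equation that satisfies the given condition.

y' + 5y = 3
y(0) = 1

General solution: y = 3/5 + Ce^(-5x)
Applying y(0) = 1: C = 1 - 3/5 = 2/5
Particular solution: y = 3/5 + (2/5)e^(-5x)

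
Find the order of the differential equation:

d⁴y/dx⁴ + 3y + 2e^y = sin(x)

The order is 4 (highest derivative is of order 4).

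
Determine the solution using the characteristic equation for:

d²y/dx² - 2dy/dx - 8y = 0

Characteristic equation: r² - 2r - 8 = 0
Roots: r = 4, -2 (distinct real)
General solution: y = C₁e^(4x) + C₂e^(-2x)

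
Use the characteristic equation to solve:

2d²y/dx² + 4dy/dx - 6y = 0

Characteristic equation: 2r² + 4r - 6 = 0
Divide by 2: r² + 2r - 3 = 0
Roots: r = 1, -3 (distinct real)
General solution: y = C₁e^x + C₂e^(-3x)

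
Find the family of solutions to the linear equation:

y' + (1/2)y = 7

Using integrating factor method:

General solution: y = 14 + Ce^(-x/2)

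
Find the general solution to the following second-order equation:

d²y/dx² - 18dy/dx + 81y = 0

Characteristic equation: r² - 18r + 81 = 0
Factored: (r - 9)² = 0
Repeated root: r = 9
General solution: y = (C₁ + C₂x)e^(9x)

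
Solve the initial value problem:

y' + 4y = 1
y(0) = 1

General solution: y = 1/4 + Ce^(-4x)
Applying y(0) = 1: C = 1 - 1/4 = 3/4
Particular solution: y = 1/4 + (3/4)e^(-4x)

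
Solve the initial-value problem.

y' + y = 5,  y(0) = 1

General solution: y = 5 + Ce^(-x)
Applying y(0) = 1: C = 1 - 5 = -4
Particular solution: y = 5 - 4e^(-x)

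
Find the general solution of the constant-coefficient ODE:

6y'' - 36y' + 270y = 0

Characteristic equation: 6r² - 36r + 270 = 0
Divide by 6: r² - 6r + 45 = 0
Roots: r = 3 ± 6i (complex conjugates)
General solution: y = e^(3x)(C₁cos(6x) + C₂sin(6x))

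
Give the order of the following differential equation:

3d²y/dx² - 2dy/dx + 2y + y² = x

The order is 2 (highest derivative is of order 2).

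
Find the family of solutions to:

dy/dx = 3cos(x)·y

Separating variables and integrating:
ln|y| = 3sin(x) + C

General solution: y = Ce^(3sin(x))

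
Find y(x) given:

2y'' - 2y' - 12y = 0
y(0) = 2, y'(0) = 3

General solution: y = C₁e^(3x) + C₂e^(-2x)
Applying ICs: C₁ = 7/5, C₂ = 3/5
Particular solution: y = (7/5)e^(3x) + (3/5)e^(-2x)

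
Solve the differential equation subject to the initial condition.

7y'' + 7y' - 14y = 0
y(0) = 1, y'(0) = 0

General solution: y = C₁e^x + C₂e^(-2x)
Applying ICs: C₁ = 2/3, C₂ = 1/3
Particular solution: y = (2/3)e^x + (1/3)e^(-2x)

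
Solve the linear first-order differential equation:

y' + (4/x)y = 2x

Using integrating factor method:

General solution: y = (1/3)x^2 + Cx^(-4)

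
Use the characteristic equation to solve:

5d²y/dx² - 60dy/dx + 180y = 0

Characteristic equation: 5r² - 60r + 180 = 0
Divide by 5: r² - 12r + 36 = 0
Factored: (r - 6)² = 0
Repeated root: r = 6
General solution: y = (C₁ + C₂x)e^(6x)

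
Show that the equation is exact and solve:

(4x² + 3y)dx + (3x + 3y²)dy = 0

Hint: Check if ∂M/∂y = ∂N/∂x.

Verify exactness: ∂M/∂y = ∂N/∂x ✓
Find F(x,y) such that ∂F/∂x = M, ∂F/∂y = N
Solution: 4x³/3 + 3xy + y³ = C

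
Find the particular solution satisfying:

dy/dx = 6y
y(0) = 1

General solution: y = Ce^(6x)
Applying IC y(0) = 1:
Particular solution: y = e^(6x)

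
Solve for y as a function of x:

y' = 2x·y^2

Separating variables and integrating:
-1/y = x^2 + C

General solution: y^-1 = -x^2 + C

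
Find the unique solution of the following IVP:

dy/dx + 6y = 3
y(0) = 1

General solution: y = 1/2 + Ce^(-6x)
Applying y(0) = 1: C = 1 - 1/2 = 1/2
Particular solution: y = 1/2 + (1/2)e^(-6x)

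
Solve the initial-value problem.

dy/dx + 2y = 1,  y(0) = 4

General solution: y = 1/2 + Ce^(-2x)
Applying y(0) = 4: C = 4 - 1/2 = 7/2
Particular solution: y = 1/2 + (7/2)e^(-2x)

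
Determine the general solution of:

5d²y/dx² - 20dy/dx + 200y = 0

Characteristic equation: 5r² - 20r + 200 = 0
Divide by 5: r² - 4r + 40 = 0
Roots: r = 2 ± 6i (complex conjugates)
General solution: y = e^(2x)(C₁cos(6x) + C₂sin(6x))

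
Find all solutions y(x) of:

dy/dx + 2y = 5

Using integrating factor method:

General solution: y = 5/2 + Ce^(-2x)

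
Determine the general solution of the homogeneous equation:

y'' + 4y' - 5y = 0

Characteristic equation: r² + 4r - 5 = 0
Roots: r = 1, -5 (distinct real)
General solution: y = C₁e^x + C₂e^(-5x)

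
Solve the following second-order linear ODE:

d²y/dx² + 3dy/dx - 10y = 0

Characteristic equation: r² + 3r - 10 = 0
Roots: r = 2, -5 (distinct real)
General solution: y = C₁e^(2x) + C₂e^(-5x)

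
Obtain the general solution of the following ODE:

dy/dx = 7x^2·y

Separating variables and integrating:
ln|y| = 7x^3/3 + C

General solution: y = Ce^(7x^3/3)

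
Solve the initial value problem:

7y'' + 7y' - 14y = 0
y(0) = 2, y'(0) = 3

General solution: y = C₁e^x + C₂e^(-2x)
Applying ICs: C₁ = 7/3, C₂ = -1/3
Particular solution: y = (7/3)e^x - (1/3)e^(-2x)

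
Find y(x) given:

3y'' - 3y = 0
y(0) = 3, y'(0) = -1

General solution: y = C₁e^x + C₂e^(-x)
Applying ICs: C₁ = 1, C₂ = 2
Particular solution: y = e^x + 2e^(-x)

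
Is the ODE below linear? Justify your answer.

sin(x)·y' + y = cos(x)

Yes. Linear (y and its derivatives appear to the first power only, no products of y terms)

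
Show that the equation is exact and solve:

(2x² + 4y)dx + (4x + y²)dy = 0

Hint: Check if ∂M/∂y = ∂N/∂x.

Verify exactness: ∂M/∂y = ∂N/∂x ✓
Find F(x,y) such that ∂F/∂x = M, ∂F/∂y = N
Solution: 2x³/3 + 4xy + y³/3 = C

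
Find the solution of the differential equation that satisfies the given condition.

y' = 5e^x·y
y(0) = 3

General solution: y = Ce^(5e^x)
Applying IC y(0) = 3:
Particular solution: y = 3e^(5(e^x - 1))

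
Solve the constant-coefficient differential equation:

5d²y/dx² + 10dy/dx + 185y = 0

Characteristic equation: 5r² + 10r + 185 = 0
Divide by 5: r² + 2r + 37 = 0
Roots: r = -1 ± 6i (complex conjugates)
General solution: y = e^(-x)(C₁cos(6x) + C₂sin(6x))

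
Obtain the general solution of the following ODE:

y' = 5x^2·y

Separating variables and integrating:
ln|y| = 5x^3/3 + C

General solution: y = Ce^(5x^3/3)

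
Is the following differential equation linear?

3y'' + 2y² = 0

No. Nonlinear (y² term)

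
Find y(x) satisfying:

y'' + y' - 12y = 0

Characteristic equation: r² + r - 12 = 0
Roots: r = 3, -4 (distinct real)
General solution: y = C₁e^(3x) + C₂e^(-4x)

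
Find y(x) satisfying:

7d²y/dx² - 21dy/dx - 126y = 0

Characteristic equation: 7r² - 21r - 126 = 0
Divide by 7: r² - 3r - 18 = 0
Roots: r = 6, -3 (distinct real)
General solution: y = C₁e^(6x) + C₂e^(-3x)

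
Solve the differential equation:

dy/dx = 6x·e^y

Separating variables and integrating:
-e^(-y) = 3x² + C

General solution: y = -ln(C - 3x²)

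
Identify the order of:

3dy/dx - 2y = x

The order is 1 (highest derivative is of order 1).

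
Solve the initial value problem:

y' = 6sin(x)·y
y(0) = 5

General solution: y = Ce^(-6cos(x))
Applying IC y(0) = 5:
Particular solution: y = 5e^(6(1-cos(x)))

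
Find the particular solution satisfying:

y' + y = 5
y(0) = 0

General solution: y = 5 + Ce^(-x)
Applying y(0) = 0: C = 0 - 5 = -5
Particular solution: y = 5 - 5e^(-x)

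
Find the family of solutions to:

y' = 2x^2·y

Separating variables and integrating:
ln|y| = 2x^3/3 + C

General solution: y = Ce^(2x^3/3)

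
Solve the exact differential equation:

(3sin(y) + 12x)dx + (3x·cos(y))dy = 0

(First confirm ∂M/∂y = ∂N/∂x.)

Verify exactness: ∂M/∂y = ∂N/∂x ✓
Find F(x,y) such that ∂F/∂x = M, ∂F/∂y = N
Solution: 3x·sin(y) + 6x² = C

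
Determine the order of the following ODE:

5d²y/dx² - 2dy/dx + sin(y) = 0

The order is 2 (highest derivative is of order 2).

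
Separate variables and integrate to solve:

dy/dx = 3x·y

Separating variables and integrating:
ln|y| = 3x^2/2 + C

General solution: y = Ce^(3x^2/2)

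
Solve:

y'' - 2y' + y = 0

Characteristic equation: r² - 2r + 1 = 0
Factored: (r - 1)² = 0
Repeated root: r = 1
General solution: y = (C₁ + C₂x)e^x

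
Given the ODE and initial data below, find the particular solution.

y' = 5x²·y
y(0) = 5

General solution: y = Ce^(5x³/3)
Applying IC y(0) = 5:
Particular solution: y = 5e^(5x³/3)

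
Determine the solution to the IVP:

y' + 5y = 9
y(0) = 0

General solution: y = 9/5 + Ce^(-5x)
Applying y(0) = 0: C = 0 - 9/5 = -9/5
Particular solution: y = 9/5 - (9/5)e^(-5x)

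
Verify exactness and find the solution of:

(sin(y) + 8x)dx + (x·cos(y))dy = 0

Verify exactness: ∂M/∂y = ∂N/∂x ✓
Find F(x,y) such that ∂F/∂x = M, ∂F/∂y = N
Solution: x·sin(y) + 4x² = C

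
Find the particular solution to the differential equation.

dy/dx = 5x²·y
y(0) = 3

General solution: y = Ce^(5x³/3)
Applying IC y(0) = 3:
Particular solution: y = 3e^(5x³/3)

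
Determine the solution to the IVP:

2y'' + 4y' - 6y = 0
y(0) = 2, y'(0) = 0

General solution: y = C₁e^x + C₂e^(-3x)
Applying ICs: C₁ = 3/2, C₂ = 1/2
Particular solution: y = (3/2)e^x + (1/2)e^(-3x)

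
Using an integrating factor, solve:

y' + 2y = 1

Using integrating factor method:

General solution: y = 1/2 + Ce^(-2x)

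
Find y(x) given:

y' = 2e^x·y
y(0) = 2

General solution: y = Ce^(2e^x)
Applying IC y(0) = 2:
Particular solution: y = 2e^(2(e^x - 1))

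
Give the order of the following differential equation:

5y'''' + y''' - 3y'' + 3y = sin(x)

The order is 4 (highest derivative is of order 4).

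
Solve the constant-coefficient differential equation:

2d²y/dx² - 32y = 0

Characteristic equation: 2r² - 32 = 0
Divide by 2: r² - 16 = 0
Roots: r = 4, -4 (distinct real)
General solution: y = C₁e^(4x) + C₂e^(-4x)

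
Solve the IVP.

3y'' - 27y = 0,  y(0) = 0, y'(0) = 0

General solution: y = C₁e^(3x) + C₂e^(-3x)
Applying ICs: C₁ = 0, C₂ = 0
Particular solution: y = 0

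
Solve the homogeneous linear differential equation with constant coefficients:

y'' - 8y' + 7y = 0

Characteristic equation: r² - 8r + 7 = 0
Roots: r = 1, 7 (distinct real)
General solution: y = C₁e^x + C₂e^(7x)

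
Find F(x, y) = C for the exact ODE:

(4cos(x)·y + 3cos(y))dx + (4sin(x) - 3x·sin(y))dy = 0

Verify exactness: ∂M/∂y = ∂N/∂x ✓
Find F(x,y) such that ∂F/∂x = M, ∂F/∂y = N
Solution: 4sin(x)·y + 3x·cos(y) = C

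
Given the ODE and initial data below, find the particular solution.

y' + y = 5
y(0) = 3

General solution: y = 5 + Ce^(-x)
Applying y(0) = 3: C = 3 - 5 = -2
Particular solution: y = 5 - 2e^(-x)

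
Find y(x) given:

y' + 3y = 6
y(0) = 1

General solution: y = 2 + Ce^(-3x)
Applying y(0) = 1: C = 1 - 2 = -1
Particular solution: y = 2 - e^(-3x)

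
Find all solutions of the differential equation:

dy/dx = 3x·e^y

Separating variables and integrating:
-e^(-y) = 3x²/2 + C

General solution: y = -ln(C - 3x²/2)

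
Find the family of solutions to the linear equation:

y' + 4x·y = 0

Using integrating factor method:

General solution: y = Ce^(-2x^2)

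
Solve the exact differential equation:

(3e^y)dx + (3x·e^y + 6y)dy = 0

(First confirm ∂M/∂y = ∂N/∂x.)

Verify exactness: ∂M/∂y = ∂N/∂x ✓
Find F(x,y) such that ∂F/∂x = M, ∂F/∂y = N
Solution: 3x·e^y + 3y² = C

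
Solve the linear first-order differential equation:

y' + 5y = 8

Using integrating factor method:

General solution: y = 8/5 + Ce^(-5x)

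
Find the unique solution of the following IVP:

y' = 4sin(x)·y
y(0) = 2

General solution: y = Ce^(-4cos(x))
Applying IC y(0) = 2:
Particular solution: y = 2e^(4(1-cos(x)))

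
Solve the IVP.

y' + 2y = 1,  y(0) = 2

General solution: y = 1/2 + Ce^(-2x)
Applying y(0) = 2: C = 2 - 1/2 = 3/2
Particular solution: y = 1/2 + (3/2)e^(-2x)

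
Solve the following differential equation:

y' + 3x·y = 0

Using integrating factor method:

General solution: y = Ce^(-3x^2/2)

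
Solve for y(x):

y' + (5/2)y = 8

Using integrating factor method:

General solution: y = 16/5 + Ce^(-5x/2)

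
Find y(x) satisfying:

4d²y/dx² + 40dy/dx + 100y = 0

Characteristic equation: 4r² + 40r + 100 = 0
Divide by 4: r² + 10r + 25 = 0
Factored: (r + 5)² = 0
Repeated root: r = -5
General solution: y = (C₁ + C₂x)e^(-5x)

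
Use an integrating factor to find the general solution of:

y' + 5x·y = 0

Using integrating factor method:

General solution: y = Ce^(-5x^2/2)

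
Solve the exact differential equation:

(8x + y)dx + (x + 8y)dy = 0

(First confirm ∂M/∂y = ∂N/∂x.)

Verify exactness: ∂M/∂y = ∂N/∂x ✓
Find F(x,y) such that ∂F/∂x = M, ∂F/∂y = N
Solution: 4x² + xy + 4y² = C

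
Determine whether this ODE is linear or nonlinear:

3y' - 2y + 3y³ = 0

Nonlinear (y³ term)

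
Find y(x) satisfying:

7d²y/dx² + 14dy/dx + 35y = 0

Characteristic equation: 7r² + 14r + 35 = 0
Divide by 7: r² + 2r + 5 = 0
Roots: r = -1 ± 2i (complex conjugates)
General solution: y = e^(-x)(C₁cos(2x) + C₂sin(2x))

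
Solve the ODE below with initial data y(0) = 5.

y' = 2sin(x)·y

General solution: y = Ce^(-2cos(x))
Applying IC y(0) = 5:
Particular solution: y = 5e^(2(1-cos(x)))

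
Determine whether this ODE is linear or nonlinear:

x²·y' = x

Linear (y and its derivatives appear to the first power only, no products of y terms)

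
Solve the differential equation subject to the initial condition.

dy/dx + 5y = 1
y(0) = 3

General solution: y = 1/5 + Ce^(-5x)
Applying y(0) = 3: C = 3 - 1/5 = 14/5
Particular solution: y = 1/5 + (14/5)e^(-5x)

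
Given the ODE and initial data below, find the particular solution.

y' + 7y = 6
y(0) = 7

General solution: y = 6/7 + Ce^(-7x)
Applying y(0) = 7: C = 7 - 6/7 = 43/7
Particular solution: y = 6/7 + (43/7)e^(-7x)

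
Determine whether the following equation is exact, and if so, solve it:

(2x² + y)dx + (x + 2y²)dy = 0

Verify exactness: ∂M/∂y = ∂N/∂x ✓
Find F(x,y) such that ∂F/∂x = M, ∂F/∂y = N
Solution: 2x³/3 + xy + 2y³/3 = C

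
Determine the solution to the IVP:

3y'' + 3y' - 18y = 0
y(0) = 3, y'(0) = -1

General solution: y = C₁e^(2x) + C₂e^(-3x)
Applying ICs: C₁ = 8/5, C₂ = 7/5
Particular solution: y = (8/5)e^(2x) + (7/5)e^(-3x)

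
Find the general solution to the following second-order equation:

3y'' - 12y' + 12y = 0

Characteristic equation: 3r² - 12r + 12 = 0
Divide by 3: r² - 4r + 4 = 0
Factored: (r - 2)² = 0
Repeated root: r = 2
General solution: y = (C₁ + C₂x)e^(2x)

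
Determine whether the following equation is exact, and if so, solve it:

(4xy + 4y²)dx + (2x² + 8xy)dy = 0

Verify exactness: ∂M/∂y = ∂N/∂x ✓
Find F(x,y) such that ∂F/∂x = M, ∂F/∂y = N
Solution: 2x²y + 4xy² = C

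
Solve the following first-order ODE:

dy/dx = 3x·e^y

Separating variables and integrating:
-e^(-y) = 3x²/2 + C

General solution: y = -ln(C - 3x²/2)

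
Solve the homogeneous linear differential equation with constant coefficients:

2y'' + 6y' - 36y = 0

Characteristic equation: 2r² + 6r - 36 = 0
Divide by 2: r² + 3r - 18 = 0
Roots: r = 3, -6 (distinct real)
General solution: y = C₁e^(3x) + C₂e^(-6x)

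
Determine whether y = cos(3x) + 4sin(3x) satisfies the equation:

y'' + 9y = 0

Verification:
y'' = -9cos(3x) - 36sin(3x)
y'' + 9y = 0 ✓

Yes, it is a solution.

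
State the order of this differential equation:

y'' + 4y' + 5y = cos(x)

The order is 2 (highest derivative is of order 2).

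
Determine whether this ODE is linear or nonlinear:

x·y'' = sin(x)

Linear (y and its derivatives appear to the first power only, no products of y terms)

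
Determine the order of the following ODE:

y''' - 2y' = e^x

The order is 3 (highest derivative is of order 3).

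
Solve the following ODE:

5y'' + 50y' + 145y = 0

Characteristic equation: 5r² + 50r + 145 = 0
Divide by 5: r² + 10r + 29 = 0
Roots: r = -5 ± 2i (complex conjugates)
General solution: y = e^(-5x)(C₁cos(2x) + C₂sin(2x))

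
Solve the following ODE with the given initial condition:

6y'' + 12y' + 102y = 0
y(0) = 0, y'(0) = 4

General solution: y = e^(-x)(C₁cos(4x) + C₂sin(4x))
Complex roots r = -1 ± 4i
Applying ICs: C₁ = 0, C₂ = 1
Particular solution: y = e^(-x)(sin(4x))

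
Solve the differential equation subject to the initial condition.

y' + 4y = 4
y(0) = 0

General solution: y = 1 + Ce^(-4x)
Applying y(0) = 0: C = 0 - 1 = -1
Particular solution: y = 1 - e^(-4x)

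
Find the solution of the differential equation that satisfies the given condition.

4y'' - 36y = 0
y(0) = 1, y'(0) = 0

General solution: y = C₁e^(3x) + C₂e^(-3x)
Applying ICs: C₁ = 1/2, C₂ = 1/2
Particular solution: y = (1/2)e^(3x) + (1/2)e^(-3x)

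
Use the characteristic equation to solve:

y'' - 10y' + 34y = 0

Characteristic equation: r² - 10r + 34 = 0
Roots: r = 5 ± 3i (complex conjugates)
General solution: y = e^(5x)(C₁cos(3x) + C₂sin(3x))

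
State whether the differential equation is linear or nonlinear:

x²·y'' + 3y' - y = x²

Linear (y and its derivatives appear to the first power only, no products of y terms)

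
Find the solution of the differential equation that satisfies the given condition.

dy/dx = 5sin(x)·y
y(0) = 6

General solution: y = Ce^(-5cos(x))
Applying IC y(0) = 6:
Particular solution: y = 6e^(5(1-cos(x)))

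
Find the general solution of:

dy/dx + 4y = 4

Using integrating factor method:

General solution: y = 1 + Ce^(-4x)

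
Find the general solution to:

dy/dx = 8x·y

Separating variables and integrating:
ln|y| = 4x^2 + C

General solution: y = Ce^(4x^2)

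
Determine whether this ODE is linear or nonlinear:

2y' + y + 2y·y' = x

Nonlinear (product y·y')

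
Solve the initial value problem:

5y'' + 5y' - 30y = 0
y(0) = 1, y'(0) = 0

General solution: y = C₁e^(2x) + C₂e^(-3x)
Applying ICs: C₁ = 3/5, C₂ = 2/5
Particular solution: y = (3/5)e^(2x) + (2/5)e^(-3x)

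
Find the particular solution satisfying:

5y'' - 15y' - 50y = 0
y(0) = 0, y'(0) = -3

General solution: y = C₁e^(5x) + C₂e^(-2x)
Applying ICs: C₁ = -3/7, C₂ = 3/7
Particular solution: y = -(3/7)e^(5x) + (3/7)e^(-2x)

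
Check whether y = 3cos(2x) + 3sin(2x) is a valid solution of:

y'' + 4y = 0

Verification:
y'' = -12cos(2x) - 12sin(2x)
y'' + 4y = 0 ✓

Yes, it is a solution.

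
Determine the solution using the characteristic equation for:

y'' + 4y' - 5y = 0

Characteristic equation: r² + 4r - 5 = 0
Roots: r = 1, -5 (distinct real)
General solution: y = C₁e^x + C₂e^(-5x)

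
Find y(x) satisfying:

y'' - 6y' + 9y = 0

Characteristic equation: r² - 6r + 9 = 0
Factored: (r - 3)² = 0
Repeated root: r = 3
General solution: y = (C₁ + C₂x)e^(3x)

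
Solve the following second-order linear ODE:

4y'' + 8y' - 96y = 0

Characteristic equation: 4r² + 8r - 96 = 0
Divide by 4: r² + 2r - 24 = 0
Roots: r = 4, -6 (distinct real)
General solution: y = C₁e^(4x) + C₂e^(-6x)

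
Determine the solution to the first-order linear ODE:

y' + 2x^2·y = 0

Using integrating factor method:

General solution: y = Ce^(-2x^3/3)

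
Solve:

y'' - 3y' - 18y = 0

Characteristic equation: r² - 3r - 18 = 0
Roots: r = 6, -3 (distinct real)
General solution: y = C₁e^(6x) + C₂e^(-3x)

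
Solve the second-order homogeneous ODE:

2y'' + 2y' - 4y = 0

Characteristic equation: 2r² + 2r - 4 = 0
Divide by 2: r² + r - 2 = 0
Roots: r = 1, -2 (distinct real)
General solution: y = C₁e^x + C₂e^(-2x)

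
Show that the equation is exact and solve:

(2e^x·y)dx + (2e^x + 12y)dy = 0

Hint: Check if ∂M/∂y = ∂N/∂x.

Verify exactness: ∂M/∂y = ∂N/∂x ✓
Find F(x,y) such that ∂F/∂x = M, ∂F/∂y = N
Solution: 2e^x·y + 6y² = C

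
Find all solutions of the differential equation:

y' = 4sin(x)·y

Separating variables and integrating:
ln|y| = -4cos(x) + C

General solution: y = Ce^(-4cos(x))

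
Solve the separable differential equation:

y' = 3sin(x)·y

Separating variables and integrating:
ln|y| = -3cos(x) + C

General solution: y = Ce^(-3cos(x))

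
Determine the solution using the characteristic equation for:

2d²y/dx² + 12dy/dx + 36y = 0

Characteristic equation: 2r² + 12r + 36 = 0
Divide by 2: r² + 6r + 18 = 0
Roots: r = -3 ± 3i (complex conjugates)
General solution: y = e^(-3x)(C₁cos(3x) + C₂sin(3x))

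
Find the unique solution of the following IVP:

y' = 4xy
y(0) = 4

General solution: y = Ce^(2x²)
Applying IC y(0) = 4:
Particular solution: y = 4e^(2x²)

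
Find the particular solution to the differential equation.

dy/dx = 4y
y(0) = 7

General solution: y = Ce^(4x)
Applying IC y(0) = 7:
Particular solution: y = 7e^(4x)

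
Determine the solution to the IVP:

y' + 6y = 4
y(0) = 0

General solution: y = 2/3 + Ce^(-6x)
Applying y(0) = 0: C = 0 - 2/3 = -2/3
Particular solution: y = 2/3 - (2/3)e^(-6x)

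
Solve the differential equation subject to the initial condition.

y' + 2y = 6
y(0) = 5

General solution: y = 3 + Ce^(-2x)
Applying y(0) = 5: C = 5 - 3 = 2
Particular solution: y = 3 + 2e^(-2x)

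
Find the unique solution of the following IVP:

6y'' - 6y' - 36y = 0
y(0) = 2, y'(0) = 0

General solution: y = C₁e^(3x) + C₂e^(-2x)
Applying ICs: C₁ = 4/5, C₂ = 6/5
Particular solution: y = (4/5)e^(3x) + (6/5)e^(-2x)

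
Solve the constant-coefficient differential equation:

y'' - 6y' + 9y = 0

Characteristic equation: r² - 6r + 9 = 0
Factored: (r - 3)² = 0
Repeated root: r = 3
General solution: y = (C₁ + C₂x)e^(3x)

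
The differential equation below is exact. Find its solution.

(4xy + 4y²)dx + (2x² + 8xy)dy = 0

Verify exactness: ∂M/∂y = ∂N/∂x ✓
Find F(x,y) such that ∂F/∂x = M, ∂F/∂y = N
Solution: 2x²y + 4xy² = C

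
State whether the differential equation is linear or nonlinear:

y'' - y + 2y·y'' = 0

Nonlinear (y·y'' term)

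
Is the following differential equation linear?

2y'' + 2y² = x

No. Nonlinear (y² term)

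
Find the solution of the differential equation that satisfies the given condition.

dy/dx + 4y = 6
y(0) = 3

General solution: y = 3/2 + Ce^(-4x)
Applying y(0) = 3: C = 3 - 3/2 = 3/2
Particular solution: y = 3/2 + (3/2)e^(-4x)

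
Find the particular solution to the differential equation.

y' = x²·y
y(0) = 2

General solution: y = Ce^(x³/3)
Applying IC y(0) = 2:
Particular solution: y = 2e^(x³/3)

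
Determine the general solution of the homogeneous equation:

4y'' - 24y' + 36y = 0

Characteristic equation: 4r² - 24r + 36 = 0
Divide by 4: r² - 6r + 9 = 0
Factored: (r - 3)² = 0
Repeated root: r = 3
General solution: y = (C₁ + C₂x)e^(3x)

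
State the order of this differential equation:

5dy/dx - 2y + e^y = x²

The order is 1 (highest derivative is of order 1).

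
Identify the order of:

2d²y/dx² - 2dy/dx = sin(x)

The order is 2 (highest derivative is of order 2).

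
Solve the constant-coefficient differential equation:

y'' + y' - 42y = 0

Characteristic equation: r² + r - 42 = 0
Roots: r = 6, -7 (distinct real)
General solution: y = C₁e^(6x) + C₂e^(-7x)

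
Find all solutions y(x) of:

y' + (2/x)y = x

Using integrating factor method:

General solution: y = (1/4)x^2 + Cx^(-2)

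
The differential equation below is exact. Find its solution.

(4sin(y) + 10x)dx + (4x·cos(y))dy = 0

Verify exactness: ∂M/∂y = ∂N/∂x ✓
Find F(x,y) such that ∂F/∂x = M, ∂F/∂y = N
Solution: 4x·sin(y) + 5x² = C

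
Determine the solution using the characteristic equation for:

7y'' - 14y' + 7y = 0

Characteristic equation: 7r² - 14r + 7 = 0
Divide by 7: r² - 2r + 1 = 0
Factored: (r - 1)² = 0
Repeated root: r = 1
General solution: y = (C₁ + C₂x)e^x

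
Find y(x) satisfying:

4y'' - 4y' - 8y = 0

Characteristic equation: 4r² - 4r - 8 = 0
Divide by 4: r² - r - 2 = 0
Roots: r = 2, -1 (distinct real)
General solution: y = C₁e^(2x) + C₂e^(-x)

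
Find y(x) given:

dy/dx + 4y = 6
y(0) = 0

General solution: y = 3/2 + Ce^(-4x)
Applying y(0) = 0: C = 0 - 3/2 = -3/2
Particular solution: y = 3/2 - (3/2)e^(-4x)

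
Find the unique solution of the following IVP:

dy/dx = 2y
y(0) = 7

General solution: y = Ce^(2x)
Applying IC y(0) = 7:
Particular solution: y = 7e^(2x)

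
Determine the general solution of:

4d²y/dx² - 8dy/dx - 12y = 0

Characteristic equation: 4r² - 8r - 12 = 0
Divide by 4: r² - 2r - 3 = 0
Roots: r = 3, -1 (distinct real)
General solution: y = C₁e^(3x) + C₂e^(-x)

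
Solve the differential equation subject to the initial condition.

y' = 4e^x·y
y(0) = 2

General solution: y = Ce^(4e^x)
Applying IC y(0) = 2:
Particular solution: y = 2e^(4(e^x - 1))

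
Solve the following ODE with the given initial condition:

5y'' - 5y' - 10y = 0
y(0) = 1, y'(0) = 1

General solution: y = C₁e^(2x) + C₂e^(-x)
Applying ICs: C₁ = 2/3, C₂ = 1/3
Particular solution: y = (2/3)e^(2x) + (1/3)e^(-x)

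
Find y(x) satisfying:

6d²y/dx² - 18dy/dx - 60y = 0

Characteristic equation: 6r² - 18r - 60 = 0
Divide by 6: r² - 3r - 10 = 0
Roots: r = 5, -2 (distinct real)
General solution: y = C₁e^(5x) + C₂e^(-2x)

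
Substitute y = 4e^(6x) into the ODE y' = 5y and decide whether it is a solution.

Verification:
y = 4e^(6x)
y' = 24e^(6x)
But 5y = 20e^(6x)
y' ≠ 5y — the derivative does not match

No, it is not a solution.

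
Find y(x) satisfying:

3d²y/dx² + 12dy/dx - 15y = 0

Characteristic equation: 3r² + 12r - 15 = 0
Divide by 3: r² + 4r - 5 = 0
Roots: r = 1, -5 (distinct real)
General solution: y = C₁e^x + C₂e^(-5x)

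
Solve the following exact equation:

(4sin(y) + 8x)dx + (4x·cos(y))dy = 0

Verify exactness: ∂M/∂y = ∂N/∂x ✓
Find F(x,y) such that ∂F/∂x = M, ∂F/∂y = N
Solution: 4x·sin(y) + 4x² = C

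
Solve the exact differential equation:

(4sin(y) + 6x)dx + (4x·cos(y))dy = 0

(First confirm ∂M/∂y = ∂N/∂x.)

Verify exactness: ∂M/∂y = ∂N/∂x ✓
Find F(x,y) such that ∂F/∂x = M, ∂F/∂y = N
Solution: 4x·sin(y) + 3x² = C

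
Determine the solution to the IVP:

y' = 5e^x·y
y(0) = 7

General solution: y = Ce^(5e^x)
Applying IC y(0) = 7:
Particular solution: y = 7e^(5(e^x - 1))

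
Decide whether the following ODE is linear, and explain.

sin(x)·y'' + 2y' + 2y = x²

Linear (y and its derivatives appear to the first power only, no products of y terms)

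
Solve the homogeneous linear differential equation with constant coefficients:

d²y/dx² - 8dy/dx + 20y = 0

Characteristic equation: r² - 8r + 20 = 0
Roots: r = 4 ± 2i (complex conjugates)
General solution: y = e^(4x)(C₁cos(2x) + C₂sin(2x))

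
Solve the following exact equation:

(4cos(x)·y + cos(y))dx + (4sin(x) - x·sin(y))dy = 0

Verify exactness: ∂M/∂y = ∂N/∂x ✓
Find F(x,y) such that ∂F/∂x = M, ∂F/∂y = N
Solution: 4sin(x)·y + x·cos(y) = C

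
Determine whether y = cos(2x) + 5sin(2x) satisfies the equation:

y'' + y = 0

Verification:
y'' = -4cos(2x) - 20sin(2x)
y'' + y ≠ 0 (frequency mismatch: got 4 instead of 1)

No, it is not a solution.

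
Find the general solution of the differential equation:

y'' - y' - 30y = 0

Characteristic equation: r² - r - 30 = 0
Roots: r = 6, -5 (distinct real)
General solution: y = C₁e^(6x) + C₂e^(-5x)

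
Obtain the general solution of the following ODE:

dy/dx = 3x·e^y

Separating variables and integrating:
-e^(-y) = 3x²/2 + C

General solution: y = -ln(C - 3x²/2)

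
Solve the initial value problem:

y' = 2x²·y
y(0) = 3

General solution: y = Ce^(2x³/3)
Applying IC y(0) = 3:
Particular solution: y = 3e^(2x³/3)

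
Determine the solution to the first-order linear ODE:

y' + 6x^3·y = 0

Using integrating factor method:

General solution: y = Ce^(-3x^4/2)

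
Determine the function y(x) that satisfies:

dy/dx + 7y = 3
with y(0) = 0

General solution: y = 3/7 + Ce^(-7x)
Applying y(0) = 0: C = 0 - 3/7 = -3/7
Particular solution: y = 3/7 - (3/7)e^(-7x)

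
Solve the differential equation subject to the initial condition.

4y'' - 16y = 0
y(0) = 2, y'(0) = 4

General solution: y = C₁e^(2x) + C₂e^(-2x)
Applying ICs: C₁ = 2, C₂ = 0
Particular solution: y = 2e^(2x)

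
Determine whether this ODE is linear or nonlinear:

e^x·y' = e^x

Linear (y and its derivatives appear to the first power only, no products of y terms)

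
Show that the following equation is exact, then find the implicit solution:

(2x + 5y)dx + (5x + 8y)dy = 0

Verify exactness: ∂M/∂y = ∂N/∂x ✓
Find F(x,y) such that ∂F/∂x = M, ∂F/∂y = N
Solution: x² + 5xy + 4y² = C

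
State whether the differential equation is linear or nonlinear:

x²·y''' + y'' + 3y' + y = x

Linear (y and its derivatives appear to the first power only, no products of y terms)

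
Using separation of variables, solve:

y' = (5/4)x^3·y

Separating variables and integrating:
ln|y| = 5x^4/16 + C

General solution: y = Ce^(5x^4/16)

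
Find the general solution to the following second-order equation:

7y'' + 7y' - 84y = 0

Characteristic equation: 7r² + 7r - 84 = 0
Divide by 7: r² + r - 12 = 0
Roots: r = 3, -4 (distinct real)
General solution: y = C₁e^(3x) + C₂e^(-4x)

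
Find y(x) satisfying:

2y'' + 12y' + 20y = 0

Characteristic equation: 2r² + 12r + 20 = 0
Divide by 2: r² + 6r + 10 = 0
Roots: r = -3 ± i (complex conjugates)
General solution: y = e^(-3x)(C₁cos(x) + C₂sin(x))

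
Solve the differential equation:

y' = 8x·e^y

Separating variables and integrating:
-e^(-y) = 4x² + C

General solution: y = -ln(C - 4x²)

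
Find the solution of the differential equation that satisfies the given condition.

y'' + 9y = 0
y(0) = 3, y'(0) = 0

General solution: y = C₁cos(3x) + C₂sin(3x)
Complex roots r = ±3i
Applying ICs: C₁ = 3, C₂ = 0
Particular solution: y = 3cos(3x)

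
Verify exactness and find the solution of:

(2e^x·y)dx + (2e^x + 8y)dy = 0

Verify exactness: ∂M/∂y = ∂N/∂x ✓
Find F(x,y) such that ∂F/∂x = M, ∂F/∂y = N
Solution: 2e^x·y + 4y² = C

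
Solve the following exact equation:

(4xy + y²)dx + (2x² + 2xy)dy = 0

Verify exactness: ∂M/∂y = ∂N/∂x ✓
Find F(x,y) such that ∂F/∂x = M, ∂F/∂y = N
Solution: 2x²y + xy² = C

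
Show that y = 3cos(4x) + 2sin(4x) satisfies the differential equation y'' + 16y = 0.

Verification:
y'' = -48cos(4x) - 32sin(4x)
y'' + 16y = 0 ✓

Yes, it is a solution.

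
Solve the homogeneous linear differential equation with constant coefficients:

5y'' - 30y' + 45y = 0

Characteristic equation: 5r² - 30r + 45 = 0
Divide by 5: r² - 6r + 9 = 0
Factored: (r - 3)² = 0
Repeated root: r = 3
General solution: y = (C₁ + C₂x)e^(3x)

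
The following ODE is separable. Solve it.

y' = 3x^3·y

Separating variables and integrating:
ln|y| = 3x^4/4 + C

General solution: y = Ce^(3x^4/4)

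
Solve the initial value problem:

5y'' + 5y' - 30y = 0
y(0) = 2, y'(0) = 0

General solution: y = C₁e^(2x) + C₂e^(-3x)
Applying ICs: C₁ = 6/5, C₂ = 4/5
Particular solution: y = (6/5)e^(2x) + (4/5)e^(-3x)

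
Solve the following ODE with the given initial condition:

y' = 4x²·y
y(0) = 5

General solution: y = Ce^(4x³/3)
Applying IC y(0) = 5:
Particular solution: y = 5e^(4x³/3)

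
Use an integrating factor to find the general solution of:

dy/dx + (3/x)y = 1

Using integrating factor method:

General solution: y = (1/4)x + Cx^(-3)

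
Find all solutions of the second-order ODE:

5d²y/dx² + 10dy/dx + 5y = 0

Characteristic equation: 5r² + 10r + 5 = 0
Divide by 5: r² + 2r + 1 = 0
Factored: (r + 1)² = 0
Repeated root: r = -1
General solution: y = (C₁ + C₂x)e^(-x)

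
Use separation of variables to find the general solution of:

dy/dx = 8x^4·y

Separating variables and integrating:
ln|y| = 8x^5/5 + C

General solution: y = Ce^(8x^5/5)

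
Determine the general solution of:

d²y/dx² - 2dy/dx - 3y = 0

Characteristic equation: r² - 2r - 3 = 0
Roots: r = 3, -1 (distinct real)
General solution: y = C₁e^(3x) + C₂e^(-x)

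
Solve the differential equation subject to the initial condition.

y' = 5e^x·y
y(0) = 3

General solution: y = Ce^(5e^x)
Applying IC y(0) = 3:
Particular solution: y = 3e^(5(e^x - 1))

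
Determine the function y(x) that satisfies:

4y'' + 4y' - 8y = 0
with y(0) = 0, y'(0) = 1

General solution: y = C₁e^x + C₂e^(-2x)
Applying ICs: C₁ = 1/3, C₂ = -1/3
Particular solution: y = (1/3)e^x - (1/3)e^(-2x)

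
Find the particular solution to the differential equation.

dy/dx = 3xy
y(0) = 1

General solution: y = Ce^(3x²/2)
Applying IC y(0) = 1:
Particular solution: y = e^(3x²/2)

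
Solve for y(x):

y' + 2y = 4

Using integrating factor method:

General solution: y = 2 + Ce^(-2x)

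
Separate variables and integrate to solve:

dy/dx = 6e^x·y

Separating variables and integrating:
ln|y| = 6e^x + C

General solution: y = Ce^(6e^x)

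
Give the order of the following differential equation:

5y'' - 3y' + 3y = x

The order is 2 (highest derivative is of order 2).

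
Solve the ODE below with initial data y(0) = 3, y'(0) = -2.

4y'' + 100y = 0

General solution: y = C₁cos(5x) + C₂sin(5x)
Complex roots r = ±5i
Applying ICs: C₁ = 3, C₂ = -2/5
Particular solution: y = 3cos(5x) - (2/5)sin(5x)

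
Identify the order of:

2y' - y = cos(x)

The order is 1 (highest derivative is of order 1).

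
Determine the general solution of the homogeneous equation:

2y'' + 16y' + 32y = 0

Characteristic equation: 2r² + 16r + 32 = 0
Divide by 2: r² + 8r + 16 = 0
Factored: (r + 4)² = 0
Repeated root: r = -4
General solution: y = (C₁ + C₂x)e^(-4x)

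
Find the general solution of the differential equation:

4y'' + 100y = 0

Characteristic equation: 4r² + 100 = 0
Divide by 4: r² + 25 = 0
Roots: r = ±5i (complex conjugates)
General solution: y = C₁cos(5x) + C₂sin(5x)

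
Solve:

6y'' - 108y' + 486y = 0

Characteristic equation: 6r² - 108r + 486 = 0
Divide by 6: r² - 18r + 81 = 0
Factored: (r - 9)² = 0
Repeated root: r = 9
General solution: y = (C₁ + C₂x)e^(9x)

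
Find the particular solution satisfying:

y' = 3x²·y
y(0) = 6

General solution: y = Ce^(x³)
Applying IC y(0) = 6:
Particular solution: y = 6e^(x³)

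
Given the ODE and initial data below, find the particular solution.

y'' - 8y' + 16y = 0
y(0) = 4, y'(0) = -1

General solution: y = (C₁ + C₂x)e^(4x)
Repeated root r = 4
Applying ICs: C₁ = 4, C₂ = -17
Particular solution: y = (4 - 17x)e^(4x)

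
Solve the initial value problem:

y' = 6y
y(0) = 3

General solution: y = Ce^(6x)
Applying IC y(0) = 3:
Particular solution: y = 3e^(6x)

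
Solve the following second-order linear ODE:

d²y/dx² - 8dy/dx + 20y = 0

Characteristic equation: r² - 8r + 20 = 0
Roots: r = 4 ± 2i (complex conjugates)
General solution: y = e^(4x)(C₁cos(2x) + C₂sin(2x))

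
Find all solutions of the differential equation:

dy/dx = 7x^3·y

Separating variables and integrating:
ln|y| = 7x^4/4 + C

General solution: y = Ce^(7x^4/4)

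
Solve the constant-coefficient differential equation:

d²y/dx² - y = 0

Characteristic equation: r² - 1 = 0
Roots: r = 1, -1 (distinct real)
General solution: y = C₁e^x + C₂e^(-x)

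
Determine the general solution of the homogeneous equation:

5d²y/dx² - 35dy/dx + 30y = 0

Characteristic equation: 5r² - 35r + 30 = 0
Divide by 5: r² - 7r + 6 = 0
Roots: r = 6, 1 (distinct real)
General solution: y = C₁e^(6x) + C₂e^x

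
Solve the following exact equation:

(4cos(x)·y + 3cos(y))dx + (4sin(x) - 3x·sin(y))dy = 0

Verify exactness: ∂M/∂y = ∂N/∂x ✓
Find F(x,y) such that ∂F/∂x = M, ∂F/∂y = N
Solution: 4sin(x)·y + 3x·cos(y) = C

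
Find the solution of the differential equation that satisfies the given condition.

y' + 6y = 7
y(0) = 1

General solution: y = 7/6 + Ce^(-6x)
Applying y(0) = 1: C = 1 - 7/6 = -1/6
Particular solution: y = 7/6 - (1/6)e^(-6x)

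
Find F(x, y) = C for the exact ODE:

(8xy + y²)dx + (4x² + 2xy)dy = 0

Verify exactness: ∂M/∂y = ∂N/∂x ✓
Find F(x,y) such that ∂F/∂x = M, ∂F/∂y = N
Solution: 4x²y + xy² = C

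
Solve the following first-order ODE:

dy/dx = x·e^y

Separating variables and integrating:
-e^(-y) = x²/2 + C

General solution: y = -ln(C - x²/2)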